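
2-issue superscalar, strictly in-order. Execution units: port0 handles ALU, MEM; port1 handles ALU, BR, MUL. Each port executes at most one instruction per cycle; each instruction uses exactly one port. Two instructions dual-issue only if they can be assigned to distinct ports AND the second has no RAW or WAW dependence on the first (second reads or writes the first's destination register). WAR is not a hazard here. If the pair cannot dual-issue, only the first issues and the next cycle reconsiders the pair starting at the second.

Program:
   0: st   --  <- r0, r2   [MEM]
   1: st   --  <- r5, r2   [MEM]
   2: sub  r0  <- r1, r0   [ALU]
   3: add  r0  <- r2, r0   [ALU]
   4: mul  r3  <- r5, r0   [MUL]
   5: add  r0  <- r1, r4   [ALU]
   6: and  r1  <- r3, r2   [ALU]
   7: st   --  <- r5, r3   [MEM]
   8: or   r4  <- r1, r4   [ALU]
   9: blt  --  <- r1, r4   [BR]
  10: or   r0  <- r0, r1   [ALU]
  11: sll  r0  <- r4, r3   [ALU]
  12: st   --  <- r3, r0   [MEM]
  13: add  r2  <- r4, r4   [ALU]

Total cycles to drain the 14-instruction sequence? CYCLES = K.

t=0 i0:st.MEM ; no-port MEM/MEM
t=1 i1/i2:st.MEM;sub.ALU ; dual
t=2 i3:add.ALU ; RAW r0
t=3 i4/i5:mul.MUL;add.ALU ; dual
t=4 i6/i7:and.ALU;st.MEM ; dual
t=5 i8:or.ALU ; RAW r4
t=6 i9/i10:blt.BR;or.ALU ; dual
t=7 i11:sll.ALU ; RAW r0
t=8 i12/i13:st.MEM;add.ALU ; dual

CYCLES = 9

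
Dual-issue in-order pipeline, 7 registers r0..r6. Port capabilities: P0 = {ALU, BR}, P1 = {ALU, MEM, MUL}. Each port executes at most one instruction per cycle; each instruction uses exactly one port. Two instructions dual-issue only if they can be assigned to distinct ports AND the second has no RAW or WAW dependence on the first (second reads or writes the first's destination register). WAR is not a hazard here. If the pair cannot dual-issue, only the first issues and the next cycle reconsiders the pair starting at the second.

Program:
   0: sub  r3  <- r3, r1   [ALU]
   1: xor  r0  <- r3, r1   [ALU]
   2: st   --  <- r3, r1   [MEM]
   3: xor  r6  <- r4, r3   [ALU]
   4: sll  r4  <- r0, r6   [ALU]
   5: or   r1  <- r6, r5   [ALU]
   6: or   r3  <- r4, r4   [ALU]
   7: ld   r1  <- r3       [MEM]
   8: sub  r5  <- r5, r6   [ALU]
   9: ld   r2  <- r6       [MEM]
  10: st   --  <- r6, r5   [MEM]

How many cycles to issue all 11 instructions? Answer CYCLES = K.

0. sub.ALU @i0  | RAW r3
1. xor.ALU;st.MEM @i1+i2  | 2-wide
2. xor.ALU @i3  | RAW r6
3. sll.ALU;or.ALU @i4+i5  | 2-wide
4. or.ALU @i6  | RAW r3
5. ld.MEM;sub.ALU @i7+i8  | 2-wide
6. ld.MEM @i9  | no-port MEM/MEM
7. st.MEM @i10  | tail

CYCLES = 8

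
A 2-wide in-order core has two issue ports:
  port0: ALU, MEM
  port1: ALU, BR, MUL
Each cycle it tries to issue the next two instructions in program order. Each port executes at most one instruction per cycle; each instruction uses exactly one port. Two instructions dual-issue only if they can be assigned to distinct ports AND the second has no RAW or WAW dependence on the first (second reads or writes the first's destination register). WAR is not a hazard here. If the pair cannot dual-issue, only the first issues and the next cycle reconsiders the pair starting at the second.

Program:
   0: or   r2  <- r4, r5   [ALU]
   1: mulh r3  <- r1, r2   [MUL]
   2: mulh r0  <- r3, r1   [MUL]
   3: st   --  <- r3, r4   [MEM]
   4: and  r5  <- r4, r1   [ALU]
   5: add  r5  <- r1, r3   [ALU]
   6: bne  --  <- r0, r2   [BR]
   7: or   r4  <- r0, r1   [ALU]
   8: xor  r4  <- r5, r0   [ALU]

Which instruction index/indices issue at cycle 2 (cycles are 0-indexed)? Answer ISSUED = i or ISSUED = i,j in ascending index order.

t=0 i0:or ; RAW r2
t=1 i1:mulh ; no-port MUL/MUL
t=2 i2+i3:mulh st ; pair
t=3 i4:and ; WAW r5
t=4 i5+i6:add bne ; pair
t=5 i7:or ; WAW r4
t=6 i8:xor ; tail

ISSUED = 2,3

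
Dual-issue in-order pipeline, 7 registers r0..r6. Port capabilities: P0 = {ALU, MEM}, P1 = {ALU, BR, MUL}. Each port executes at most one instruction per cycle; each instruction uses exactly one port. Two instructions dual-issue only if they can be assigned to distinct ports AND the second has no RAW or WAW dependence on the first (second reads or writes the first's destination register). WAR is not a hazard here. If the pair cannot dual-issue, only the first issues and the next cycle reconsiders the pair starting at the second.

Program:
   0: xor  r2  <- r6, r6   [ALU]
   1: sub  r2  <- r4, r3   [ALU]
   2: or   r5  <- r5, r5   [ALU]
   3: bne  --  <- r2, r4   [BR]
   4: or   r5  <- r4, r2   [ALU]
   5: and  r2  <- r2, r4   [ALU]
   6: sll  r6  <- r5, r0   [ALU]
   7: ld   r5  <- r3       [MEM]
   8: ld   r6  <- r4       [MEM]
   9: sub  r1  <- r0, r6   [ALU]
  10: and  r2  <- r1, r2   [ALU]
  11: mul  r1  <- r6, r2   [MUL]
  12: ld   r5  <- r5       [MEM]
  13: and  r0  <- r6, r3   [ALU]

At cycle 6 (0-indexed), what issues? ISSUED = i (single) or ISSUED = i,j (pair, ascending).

ISSUED = 9

[0] i0  xor.ALU  -- WAW r2
[1] i1/i2  sub.ALU or.ALU  -- dual
[2] i3/i4  bne.BR or.ALU  -- dual
[3] i5/i6  and.ALU sll.ALU  -- dual
[4] i7  ld.MEM  -- no-port MEM/MEM
[5] i8  ld.MEM  -- RAW r6
[6] i9  sub.ALU  -- RAW r1
[7] i10  and.ALU  -- RAW r2
[8] i11/i12  mul.MUL ld.MEM  -- dual
[9] i13  and.ALU  -- tail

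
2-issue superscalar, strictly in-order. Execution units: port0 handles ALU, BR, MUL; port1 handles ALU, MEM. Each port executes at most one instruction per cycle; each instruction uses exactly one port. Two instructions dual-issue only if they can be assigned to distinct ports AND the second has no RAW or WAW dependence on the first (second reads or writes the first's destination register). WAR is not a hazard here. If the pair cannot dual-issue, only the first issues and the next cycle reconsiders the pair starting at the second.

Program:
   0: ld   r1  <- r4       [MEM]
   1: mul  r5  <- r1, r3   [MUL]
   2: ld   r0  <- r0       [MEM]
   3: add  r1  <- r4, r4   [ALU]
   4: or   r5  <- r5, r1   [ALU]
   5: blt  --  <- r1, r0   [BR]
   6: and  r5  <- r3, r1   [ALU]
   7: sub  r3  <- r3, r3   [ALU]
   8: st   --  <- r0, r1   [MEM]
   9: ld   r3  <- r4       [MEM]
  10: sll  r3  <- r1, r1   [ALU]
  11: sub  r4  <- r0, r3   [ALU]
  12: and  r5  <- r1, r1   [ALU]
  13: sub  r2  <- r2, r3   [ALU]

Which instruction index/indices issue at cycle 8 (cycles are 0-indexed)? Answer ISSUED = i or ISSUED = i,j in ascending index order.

t=0 i0:ld.MEM ; RAW r1
t=1 i1/i2:mul.MUL;ld.MEM ; dual
t=2 i3:add.ALU ; RAW r1
t=3 i4/i5:or.ALU;blt.BR ; dual
t=4 i6/i7:and.ALU;sub.ALU ; dual
t=5 i8:st.MEM ; no-port MEM/MEM
t=6 i9:ld.MEM ; WAW r3
t=7 i10:sll.ALU ; RAW r3
t=8 i11/i12:sub.ALU;and.ALU ; dual
t=9 i13:sub.ALU ; tail

ISSUED = 11,12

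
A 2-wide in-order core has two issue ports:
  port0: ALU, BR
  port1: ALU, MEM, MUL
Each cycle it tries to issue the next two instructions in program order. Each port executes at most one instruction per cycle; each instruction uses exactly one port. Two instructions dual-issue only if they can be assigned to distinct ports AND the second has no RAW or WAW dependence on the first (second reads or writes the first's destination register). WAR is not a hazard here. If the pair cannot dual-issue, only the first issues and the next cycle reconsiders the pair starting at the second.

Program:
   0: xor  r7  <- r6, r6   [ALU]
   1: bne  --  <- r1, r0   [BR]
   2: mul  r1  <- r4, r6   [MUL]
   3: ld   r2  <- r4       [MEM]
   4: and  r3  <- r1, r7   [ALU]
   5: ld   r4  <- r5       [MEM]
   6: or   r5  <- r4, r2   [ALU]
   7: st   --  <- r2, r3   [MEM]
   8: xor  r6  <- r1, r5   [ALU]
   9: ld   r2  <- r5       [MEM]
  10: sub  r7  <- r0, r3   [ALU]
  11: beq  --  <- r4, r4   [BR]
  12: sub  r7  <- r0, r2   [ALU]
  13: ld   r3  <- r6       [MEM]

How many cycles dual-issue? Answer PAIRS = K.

PAIRS = 6

[0] i0+i1  xor.ALU+bne.BR  -- pair
[1] i2  mul.MUL  -- no-port MUL/MEM
[2] i3+i4  ld.MEM+and.ALU  -- pair
[3] i5  ld.MEM  -- RAW r4
[4] i6+i7  or.ALU+st.MEM  -- pair
[5] i8+i9  xor.ALU+ld.MEM  -- pair
[6] i10+i11  sub.ALU+beq.BR  -- pair
[7] i12+i13  sub.ALU+ld.MEM  -- pair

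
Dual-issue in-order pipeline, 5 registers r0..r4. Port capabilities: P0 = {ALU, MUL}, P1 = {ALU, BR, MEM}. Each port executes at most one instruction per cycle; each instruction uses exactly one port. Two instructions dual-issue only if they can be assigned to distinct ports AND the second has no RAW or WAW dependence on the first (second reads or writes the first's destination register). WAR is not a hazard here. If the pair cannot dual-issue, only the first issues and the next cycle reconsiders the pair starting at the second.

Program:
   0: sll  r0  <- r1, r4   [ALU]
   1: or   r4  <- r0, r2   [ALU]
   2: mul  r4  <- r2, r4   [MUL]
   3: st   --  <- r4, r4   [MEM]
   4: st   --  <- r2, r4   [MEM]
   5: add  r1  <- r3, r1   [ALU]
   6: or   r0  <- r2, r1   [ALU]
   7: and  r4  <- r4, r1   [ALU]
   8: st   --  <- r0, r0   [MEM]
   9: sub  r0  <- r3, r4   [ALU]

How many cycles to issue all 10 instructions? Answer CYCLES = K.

CYCLES = 7

[0] i0  sll  -- RAW r0
[1] i1  or  -- RAW+WAW r4
[2] i2  mul  -- RAW r4
[3] i3  st  -- no-port MEM/MEM
[4] i4,i5  st add  -- 2-wide
[5] i6,i7  or and  -- 2-wide
[6] i8,i9  st sub  -- 2-wide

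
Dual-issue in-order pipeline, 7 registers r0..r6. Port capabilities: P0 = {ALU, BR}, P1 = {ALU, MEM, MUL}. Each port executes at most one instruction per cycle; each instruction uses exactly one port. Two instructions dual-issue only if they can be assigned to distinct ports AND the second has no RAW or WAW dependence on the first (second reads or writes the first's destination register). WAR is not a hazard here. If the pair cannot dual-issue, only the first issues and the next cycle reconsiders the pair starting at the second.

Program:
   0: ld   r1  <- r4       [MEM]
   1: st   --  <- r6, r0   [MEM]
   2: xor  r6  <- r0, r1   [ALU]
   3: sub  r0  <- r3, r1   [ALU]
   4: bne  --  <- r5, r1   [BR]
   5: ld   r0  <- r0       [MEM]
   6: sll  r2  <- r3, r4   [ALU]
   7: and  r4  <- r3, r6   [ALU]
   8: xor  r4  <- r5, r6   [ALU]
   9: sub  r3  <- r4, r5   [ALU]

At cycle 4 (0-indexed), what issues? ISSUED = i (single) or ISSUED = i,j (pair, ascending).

ISSUED = 7

c0: i0 ld  no-port MEM/MEM
c1: i1/i2 st+xor  dual
c2: i3/i4 sub+bne  dual
c3: i5/i6 ld+sll  dual
c4: i7 and  WAW r4
c5: i8 xor  RAW r4
c6: i9 sub  tail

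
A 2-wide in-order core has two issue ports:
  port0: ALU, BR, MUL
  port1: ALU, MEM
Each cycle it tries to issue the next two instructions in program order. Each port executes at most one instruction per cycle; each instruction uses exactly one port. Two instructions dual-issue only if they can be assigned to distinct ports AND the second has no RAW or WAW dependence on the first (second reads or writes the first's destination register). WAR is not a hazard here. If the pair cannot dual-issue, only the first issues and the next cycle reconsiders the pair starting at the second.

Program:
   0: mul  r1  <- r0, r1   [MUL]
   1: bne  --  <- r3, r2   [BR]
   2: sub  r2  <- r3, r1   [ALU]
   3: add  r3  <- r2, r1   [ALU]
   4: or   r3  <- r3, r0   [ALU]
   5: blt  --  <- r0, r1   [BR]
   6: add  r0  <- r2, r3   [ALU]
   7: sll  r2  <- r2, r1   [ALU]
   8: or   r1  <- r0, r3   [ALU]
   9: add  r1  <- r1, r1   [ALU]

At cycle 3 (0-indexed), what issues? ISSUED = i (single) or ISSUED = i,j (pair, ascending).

t=0 i0:mul ; no-port MUL/BR
t=1 i1+i2:bne;sub ; pair
t=2 i3:add ; RAW+WAW r3
t=3 i4+i5:or;blt ; pair
t=4 i6+i7:add;sll ; pair
t=5 i8:or ; RAW+WAW r1
t=6 i9:add ; tail

ISSUED = 4,5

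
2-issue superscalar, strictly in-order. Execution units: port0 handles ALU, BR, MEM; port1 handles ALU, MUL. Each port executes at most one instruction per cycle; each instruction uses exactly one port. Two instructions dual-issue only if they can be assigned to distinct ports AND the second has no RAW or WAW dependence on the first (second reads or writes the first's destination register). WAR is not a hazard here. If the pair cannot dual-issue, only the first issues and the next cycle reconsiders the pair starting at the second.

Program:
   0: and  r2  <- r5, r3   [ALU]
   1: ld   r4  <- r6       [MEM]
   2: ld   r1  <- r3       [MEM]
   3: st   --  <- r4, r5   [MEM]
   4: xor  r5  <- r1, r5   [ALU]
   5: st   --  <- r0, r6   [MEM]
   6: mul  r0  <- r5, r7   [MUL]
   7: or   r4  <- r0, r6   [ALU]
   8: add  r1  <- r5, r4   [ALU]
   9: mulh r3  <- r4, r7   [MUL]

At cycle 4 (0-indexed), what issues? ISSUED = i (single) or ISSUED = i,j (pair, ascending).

ISSUED = 7

#0 head=0: and ld i0&i1 2-wide
#1 head=2: ld i2 no-port MEM/MEM
#2 head=3: st xor i3&i4 2-wide
#3 head=5: st mul i5&i6 2-wide
#4 head=7: or i7 RAW r4
#5 head=8: add mulh i8&i9 2-wide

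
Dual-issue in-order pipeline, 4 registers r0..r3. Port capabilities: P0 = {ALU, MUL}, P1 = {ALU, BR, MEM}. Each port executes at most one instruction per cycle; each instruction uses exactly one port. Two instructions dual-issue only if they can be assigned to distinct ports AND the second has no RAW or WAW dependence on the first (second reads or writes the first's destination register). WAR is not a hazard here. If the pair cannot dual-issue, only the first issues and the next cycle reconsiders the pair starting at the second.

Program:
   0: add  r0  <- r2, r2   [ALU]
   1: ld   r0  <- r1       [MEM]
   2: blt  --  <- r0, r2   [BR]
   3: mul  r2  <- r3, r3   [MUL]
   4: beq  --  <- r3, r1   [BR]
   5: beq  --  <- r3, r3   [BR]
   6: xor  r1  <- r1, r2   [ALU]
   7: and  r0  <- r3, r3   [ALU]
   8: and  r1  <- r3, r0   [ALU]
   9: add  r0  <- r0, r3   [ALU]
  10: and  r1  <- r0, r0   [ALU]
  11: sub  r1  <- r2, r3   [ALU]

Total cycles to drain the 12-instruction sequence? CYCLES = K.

  cy0 -> i0 (add) WAW r0
  cy1 -> i1 (ld) no-port MEM/BR
  cy2 -> i2/i3 (blt/mul) dual
  cy3 -> i4 (beq) no-port BR/BR
  cy4 -> i5/i6 (beq/xor) dual
  cy5 -> i7 (and) RAW r0
  cy6 -> i8/i9 (and/add) dual
  cy7 -> i10 (and) WAW r1
  cy8 -> i11 (sub) tail

CYCLES = 9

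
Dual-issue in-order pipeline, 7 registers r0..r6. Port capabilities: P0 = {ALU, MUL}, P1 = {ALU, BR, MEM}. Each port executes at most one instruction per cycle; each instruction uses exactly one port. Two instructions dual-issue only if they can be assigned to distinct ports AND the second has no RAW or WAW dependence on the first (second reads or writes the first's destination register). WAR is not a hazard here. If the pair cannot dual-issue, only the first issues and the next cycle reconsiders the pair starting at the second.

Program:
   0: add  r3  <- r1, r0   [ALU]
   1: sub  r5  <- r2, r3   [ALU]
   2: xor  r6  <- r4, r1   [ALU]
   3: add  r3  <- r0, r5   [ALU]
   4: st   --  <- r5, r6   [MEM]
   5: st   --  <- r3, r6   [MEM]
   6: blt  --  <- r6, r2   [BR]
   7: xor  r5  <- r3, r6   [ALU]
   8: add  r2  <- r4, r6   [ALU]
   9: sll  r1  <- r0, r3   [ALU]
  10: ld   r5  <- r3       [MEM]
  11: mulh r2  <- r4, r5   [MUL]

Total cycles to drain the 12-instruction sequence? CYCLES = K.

#0 head=0: add i0 RAW r3
#1 head=1: sub xor i1,i2 dual
#2 head=3: add st i3,i4 dual
#3 head=5: st i5 no-port MEM/BR
#4 head=6: blt xor i6,i7 dual
#5 head=8: add sll i8,i9 dual
#6 head=10: ld i10 RAW r5
#7 head=11: mulh i11 tail

CYCLES = 8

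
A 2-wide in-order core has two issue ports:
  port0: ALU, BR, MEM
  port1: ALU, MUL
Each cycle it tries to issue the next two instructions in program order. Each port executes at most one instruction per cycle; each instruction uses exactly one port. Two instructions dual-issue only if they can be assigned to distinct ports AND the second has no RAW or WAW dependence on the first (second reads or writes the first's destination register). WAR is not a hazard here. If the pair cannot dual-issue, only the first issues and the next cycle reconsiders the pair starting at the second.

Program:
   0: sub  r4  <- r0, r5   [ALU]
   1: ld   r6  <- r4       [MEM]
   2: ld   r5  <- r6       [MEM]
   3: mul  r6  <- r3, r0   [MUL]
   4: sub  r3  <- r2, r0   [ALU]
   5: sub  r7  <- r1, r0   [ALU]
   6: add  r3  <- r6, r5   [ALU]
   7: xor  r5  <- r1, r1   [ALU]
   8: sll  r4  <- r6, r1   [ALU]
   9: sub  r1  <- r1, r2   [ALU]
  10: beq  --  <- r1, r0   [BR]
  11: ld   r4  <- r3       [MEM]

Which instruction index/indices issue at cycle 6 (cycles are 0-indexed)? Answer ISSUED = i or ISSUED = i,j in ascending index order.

ISSUED = 10

0. sub @i0  | RAW r4
1. ld @i1  | no-port MEM/MEM
2. ld/mul @i2/i3  | 2-wide
3. sub/sub @i4/i5  | 2-wide
4. add/xor @i6/i7  | 2-wide
5. sll/sub @i8/i9  | 2-wide
6. beq @i10  | no-port BR/MEM
7. ld @i11  | tail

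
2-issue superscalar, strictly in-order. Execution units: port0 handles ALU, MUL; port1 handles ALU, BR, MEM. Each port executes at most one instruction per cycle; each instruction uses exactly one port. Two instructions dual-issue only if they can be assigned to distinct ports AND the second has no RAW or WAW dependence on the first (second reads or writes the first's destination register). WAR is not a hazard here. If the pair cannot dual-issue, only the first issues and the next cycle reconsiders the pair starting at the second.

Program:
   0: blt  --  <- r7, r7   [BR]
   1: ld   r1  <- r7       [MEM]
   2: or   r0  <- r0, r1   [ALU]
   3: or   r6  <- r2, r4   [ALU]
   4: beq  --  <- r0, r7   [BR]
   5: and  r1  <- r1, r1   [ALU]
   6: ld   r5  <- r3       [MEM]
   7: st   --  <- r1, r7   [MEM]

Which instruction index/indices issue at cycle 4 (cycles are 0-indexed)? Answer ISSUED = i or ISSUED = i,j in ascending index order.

c0: i0 blt  no-port BR/MEM
c1: i1 ld  RAW r1
c2: i2,i3 or+or  2-wide
c3: i4,i5 beq+and  2-wide
c4: i6 ld  no-port MEM/MEM
c5: i7 st  tail

ISSUED = 6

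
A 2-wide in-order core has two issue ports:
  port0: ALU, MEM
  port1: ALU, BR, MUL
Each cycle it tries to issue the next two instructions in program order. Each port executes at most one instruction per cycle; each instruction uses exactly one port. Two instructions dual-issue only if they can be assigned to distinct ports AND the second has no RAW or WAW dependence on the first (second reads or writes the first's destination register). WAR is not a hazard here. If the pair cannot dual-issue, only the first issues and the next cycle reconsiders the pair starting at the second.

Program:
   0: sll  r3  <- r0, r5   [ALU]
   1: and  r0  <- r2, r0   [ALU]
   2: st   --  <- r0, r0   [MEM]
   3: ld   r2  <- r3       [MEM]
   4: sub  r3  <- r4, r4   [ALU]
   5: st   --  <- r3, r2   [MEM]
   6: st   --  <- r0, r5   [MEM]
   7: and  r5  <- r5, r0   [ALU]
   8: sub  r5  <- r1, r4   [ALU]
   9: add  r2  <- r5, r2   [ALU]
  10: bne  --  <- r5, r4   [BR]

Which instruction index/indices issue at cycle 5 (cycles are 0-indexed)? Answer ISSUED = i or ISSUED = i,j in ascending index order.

[0] i0&i1  sll/and  -- pair
[1] i2  st  -- no-port MEM/MEM
[2] i3&i4  ld/sub  -- pair
[3] i5  st  -- no-port MEM/MEM
[4] i6&i7  st/and  -- pair
[5] i8  sub  -- RAW r5
[6] i9&i10  add/bne  -- pair

ISSUED = 8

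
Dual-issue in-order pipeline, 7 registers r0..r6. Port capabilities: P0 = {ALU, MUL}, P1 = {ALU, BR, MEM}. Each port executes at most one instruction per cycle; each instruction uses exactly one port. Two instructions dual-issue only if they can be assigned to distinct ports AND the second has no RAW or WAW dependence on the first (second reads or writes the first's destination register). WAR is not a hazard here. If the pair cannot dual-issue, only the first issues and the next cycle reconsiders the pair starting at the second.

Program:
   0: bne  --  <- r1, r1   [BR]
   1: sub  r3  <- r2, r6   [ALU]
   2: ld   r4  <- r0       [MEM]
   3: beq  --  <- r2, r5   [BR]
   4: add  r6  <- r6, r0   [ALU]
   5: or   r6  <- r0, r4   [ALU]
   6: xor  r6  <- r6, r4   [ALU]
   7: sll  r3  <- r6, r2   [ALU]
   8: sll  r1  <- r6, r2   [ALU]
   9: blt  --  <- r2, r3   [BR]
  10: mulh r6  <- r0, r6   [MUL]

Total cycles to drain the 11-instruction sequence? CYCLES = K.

[0] i0+i1  bne.BR/sub.ALU  -- pair
[1] i2  ld.MEM  -- no-port MEM/BR
[2] i3+i4  beq.BR/add.ALU  -- pair
[3] i5  or.ALU  -- RAW+WAW r6
[4] i6  xor.ALU  -- RAW r6
[5] i7+i8  sll.ALU/sll.ALU  -- pair
[6] i9+i10  blt.BR/mulh.MUL  -- pair

CYCLES = 7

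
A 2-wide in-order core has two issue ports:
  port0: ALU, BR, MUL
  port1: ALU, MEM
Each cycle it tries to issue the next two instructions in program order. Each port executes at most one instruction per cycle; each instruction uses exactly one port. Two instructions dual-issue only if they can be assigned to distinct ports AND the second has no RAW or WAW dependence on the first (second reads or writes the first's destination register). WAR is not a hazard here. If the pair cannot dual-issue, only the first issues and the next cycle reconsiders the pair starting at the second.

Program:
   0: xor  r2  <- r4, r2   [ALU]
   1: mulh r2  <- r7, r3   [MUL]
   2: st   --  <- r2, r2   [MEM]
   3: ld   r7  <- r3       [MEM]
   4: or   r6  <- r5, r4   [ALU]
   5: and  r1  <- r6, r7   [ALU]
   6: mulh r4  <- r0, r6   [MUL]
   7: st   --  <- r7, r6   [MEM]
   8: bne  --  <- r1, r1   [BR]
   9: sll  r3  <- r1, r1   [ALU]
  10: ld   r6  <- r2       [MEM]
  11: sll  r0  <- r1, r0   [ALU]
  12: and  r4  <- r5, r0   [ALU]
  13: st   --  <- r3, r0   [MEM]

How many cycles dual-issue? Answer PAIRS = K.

PAIRS = 5

#0 head=0: xor i0 WAW r2
#1 head=1: mulh i1 RAW r2
#2 head=2: st i2 no-port MEM/MEM
#3 head=3: ld/or i3,i4 dual
#4 head=5: and/mulh i5,i6 dual
#5 head=7: st/bne i7,i8 dual
#6 head=9: sll/ld i9,i10 dual
#7 head=11: sll i11 RAW r0
#8 head=12: and/st i12,i13 dual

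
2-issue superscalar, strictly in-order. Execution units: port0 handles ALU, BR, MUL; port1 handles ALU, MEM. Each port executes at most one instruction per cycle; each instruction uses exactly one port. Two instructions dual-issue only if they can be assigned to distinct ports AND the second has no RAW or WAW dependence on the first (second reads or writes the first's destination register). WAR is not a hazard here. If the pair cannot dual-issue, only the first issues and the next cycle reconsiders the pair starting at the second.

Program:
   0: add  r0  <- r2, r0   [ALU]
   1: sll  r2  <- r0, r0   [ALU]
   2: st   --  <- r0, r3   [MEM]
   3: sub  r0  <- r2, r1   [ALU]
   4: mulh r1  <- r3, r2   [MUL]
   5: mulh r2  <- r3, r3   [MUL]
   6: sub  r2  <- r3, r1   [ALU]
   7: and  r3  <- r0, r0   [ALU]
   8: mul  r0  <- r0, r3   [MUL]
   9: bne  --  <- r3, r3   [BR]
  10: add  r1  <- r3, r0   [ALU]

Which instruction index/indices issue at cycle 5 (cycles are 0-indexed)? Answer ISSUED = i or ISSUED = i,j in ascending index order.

ISSUED = 8

#0 head=0: add i0 RAW r0
#1 head=1: sll st i1,i2 pair
#2 head=3: sub mulh i3,i4 pair
#3 head=5: mulh i5 WAW r2
#4 head=6: sub and i6,i7 pair
#5 head=8: mul i8 no-port MUL/BR
#6 head=9: bne add i9,i10 pair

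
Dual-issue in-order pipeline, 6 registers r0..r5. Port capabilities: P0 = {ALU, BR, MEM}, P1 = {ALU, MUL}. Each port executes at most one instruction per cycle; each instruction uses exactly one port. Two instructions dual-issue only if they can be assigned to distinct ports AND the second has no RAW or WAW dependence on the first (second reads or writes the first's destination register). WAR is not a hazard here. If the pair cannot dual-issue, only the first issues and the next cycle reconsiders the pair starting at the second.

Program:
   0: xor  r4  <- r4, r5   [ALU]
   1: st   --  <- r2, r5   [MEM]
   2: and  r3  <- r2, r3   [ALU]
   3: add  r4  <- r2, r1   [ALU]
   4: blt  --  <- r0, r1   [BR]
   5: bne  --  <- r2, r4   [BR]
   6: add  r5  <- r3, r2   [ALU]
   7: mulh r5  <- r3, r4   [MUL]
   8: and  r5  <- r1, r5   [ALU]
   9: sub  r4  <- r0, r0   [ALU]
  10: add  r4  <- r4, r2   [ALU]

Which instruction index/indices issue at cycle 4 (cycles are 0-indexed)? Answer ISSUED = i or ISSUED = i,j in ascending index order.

c0: i0&i1 xor.ALU st.MEM  pair
c1: i2&i3 and.ALU add.ALU  pair
c2: i4 blt.BR  no-port BR/BR
c3: i5&i6 bne.BR add.ALU  pair
c4: i7 mulh.MUL  RAW+WAW r5
c5: i8&i9 and.ALU sub.ALU  pair
c6: i10 add.ALU  tail

ISSUED = 7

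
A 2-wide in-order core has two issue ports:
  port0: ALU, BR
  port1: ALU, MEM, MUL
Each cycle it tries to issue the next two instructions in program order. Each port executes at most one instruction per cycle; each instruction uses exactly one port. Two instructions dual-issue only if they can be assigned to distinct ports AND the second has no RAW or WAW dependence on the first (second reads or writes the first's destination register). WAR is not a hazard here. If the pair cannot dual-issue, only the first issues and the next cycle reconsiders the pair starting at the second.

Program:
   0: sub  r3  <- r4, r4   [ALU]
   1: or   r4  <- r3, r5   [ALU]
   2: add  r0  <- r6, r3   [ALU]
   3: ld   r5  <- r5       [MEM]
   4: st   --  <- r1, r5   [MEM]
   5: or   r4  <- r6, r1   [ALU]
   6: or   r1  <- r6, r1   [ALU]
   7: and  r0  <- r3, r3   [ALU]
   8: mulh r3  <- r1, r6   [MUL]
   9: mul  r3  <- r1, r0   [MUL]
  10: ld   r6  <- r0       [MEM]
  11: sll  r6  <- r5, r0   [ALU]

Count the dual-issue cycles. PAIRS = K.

PAIRS = 3

0. sub.ALU @i0  | RAW r3
1. or.ALU+add.ALU @i1/i2  | 2-wide
2. ld.MEM @i3  | no-port MEM/MEM
3. st.MEM+or.ALU @i4/i5  | 2-wide
4. or.ALU+and.ALU @i6/i7  | 2-wide
5. mulh.MUL @i8  | no-port MUL/MUL
6. mul.MUL @i9  | no-port MUL/MEM
7. ld.MEM @i10  | WAW r6
8. sll.ALU @i11  | tail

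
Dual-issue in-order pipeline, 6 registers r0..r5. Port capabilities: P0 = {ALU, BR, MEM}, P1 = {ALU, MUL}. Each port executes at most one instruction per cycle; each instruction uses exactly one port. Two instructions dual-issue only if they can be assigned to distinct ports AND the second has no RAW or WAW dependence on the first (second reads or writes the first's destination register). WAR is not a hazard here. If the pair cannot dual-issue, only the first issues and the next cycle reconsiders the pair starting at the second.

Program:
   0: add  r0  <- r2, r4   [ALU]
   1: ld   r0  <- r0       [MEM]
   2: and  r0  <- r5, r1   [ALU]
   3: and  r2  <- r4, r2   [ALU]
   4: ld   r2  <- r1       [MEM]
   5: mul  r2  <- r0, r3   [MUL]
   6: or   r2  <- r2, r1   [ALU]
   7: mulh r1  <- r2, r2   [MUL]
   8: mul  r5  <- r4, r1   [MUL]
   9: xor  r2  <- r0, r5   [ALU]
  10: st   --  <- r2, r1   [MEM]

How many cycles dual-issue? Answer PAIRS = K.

PAIRS = 1

c0: i0 add  RAW+WAW r0
c1: i1 ld  WAW r0
c2: i2&i3 and;and  2-wide
c3: i4 ld  WAW r2
c4: i5 mul  RAW+WAW r2
c5: i6 or  RAW r2
c6: i7 mulh  no-port MUL/MUL
c7: i8 mul  RAW r5
c8: i9 xor  RAW r2
c9: i10 st  tail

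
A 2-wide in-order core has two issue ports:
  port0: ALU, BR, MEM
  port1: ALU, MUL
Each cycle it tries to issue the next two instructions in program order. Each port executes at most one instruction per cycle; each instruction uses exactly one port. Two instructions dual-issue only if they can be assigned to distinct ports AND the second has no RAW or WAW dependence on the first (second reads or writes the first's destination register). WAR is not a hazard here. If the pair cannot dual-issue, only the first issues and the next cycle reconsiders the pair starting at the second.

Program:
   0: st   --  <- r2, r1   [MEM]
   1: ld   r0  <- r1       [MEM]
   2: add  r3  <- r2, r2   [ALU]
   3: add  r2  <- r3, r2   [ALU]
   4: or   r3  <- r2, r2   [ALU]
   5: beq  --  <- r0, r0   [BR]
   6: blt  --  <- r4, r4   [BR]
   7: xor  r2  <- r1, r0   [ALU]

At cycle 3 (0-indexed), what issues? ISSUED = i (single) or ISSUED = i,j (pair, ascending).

ISSUED = 4,5

c0: i0 st  no-port MEM/MEM
c1: i1/i2 ld;add  2-wide
c2: i3 add  RAW r2
c3: i4/i5 or;beq  2-wide
c4: i6/i7 blt;xor  2-wide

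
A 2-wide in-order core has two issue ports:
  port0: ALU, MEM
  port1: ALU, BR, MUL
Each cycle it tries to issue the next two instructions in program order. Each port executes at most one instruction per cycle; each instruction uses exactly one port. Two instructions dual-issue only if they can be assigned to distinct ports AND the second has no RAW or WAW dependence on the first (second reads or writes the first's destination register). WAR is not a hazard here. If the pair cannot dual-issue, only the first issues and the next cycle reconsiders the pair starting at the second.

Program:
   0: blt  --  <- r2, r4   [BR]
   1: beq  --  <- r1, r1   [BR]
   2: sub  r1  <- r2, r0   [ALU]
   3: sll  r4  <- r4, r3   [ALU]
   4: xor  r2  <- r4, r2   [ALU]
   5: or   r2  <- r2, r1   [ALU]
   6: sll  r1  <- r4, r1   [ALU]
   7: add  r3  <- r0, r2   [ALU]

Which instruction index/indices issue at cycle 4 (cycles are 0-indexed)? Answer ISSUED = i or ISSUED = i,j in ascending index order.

[0] i0  blt  -- no-port BR/BR
[1] i1/i2  beq;sub  -- pair
[2] i3  sll  -- RAW r4
[3] i4  xor  -- RAW+WAW r2
[4] i5/i6  or;sll  -- pair
[5] i7  add  -- tail

ISSUED = 5,6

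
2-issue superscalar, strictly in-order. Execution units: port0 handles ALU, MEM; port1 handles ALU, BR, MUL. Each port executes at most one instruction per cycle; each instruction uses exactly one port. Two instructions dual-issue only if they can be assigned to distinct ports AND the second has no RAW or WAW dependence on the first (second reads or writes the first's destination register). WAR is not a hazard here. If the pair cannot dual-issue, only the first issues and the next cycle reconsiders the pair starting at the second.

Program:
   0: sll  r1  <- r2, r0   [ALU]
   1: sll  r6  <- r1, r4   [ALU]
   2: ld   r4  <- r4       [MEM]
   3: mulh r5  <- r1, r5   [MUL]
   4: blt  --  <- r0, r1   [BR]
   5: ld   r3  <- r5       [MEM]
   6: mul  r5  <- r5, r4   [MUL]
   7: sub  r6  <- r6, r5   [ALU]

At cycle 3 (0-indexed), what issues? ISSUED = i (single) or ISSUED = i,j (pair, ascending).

0. sll @i0  | RAW r1
1. sll;ld @i1+i2  | dual
2. mulh @i3  | no-port MUL/BR
3. blt;ld @i4+i5  | dual
4. mul @i6  | RAW r5
5. sub @i7  | tail

ISSUED = 4,5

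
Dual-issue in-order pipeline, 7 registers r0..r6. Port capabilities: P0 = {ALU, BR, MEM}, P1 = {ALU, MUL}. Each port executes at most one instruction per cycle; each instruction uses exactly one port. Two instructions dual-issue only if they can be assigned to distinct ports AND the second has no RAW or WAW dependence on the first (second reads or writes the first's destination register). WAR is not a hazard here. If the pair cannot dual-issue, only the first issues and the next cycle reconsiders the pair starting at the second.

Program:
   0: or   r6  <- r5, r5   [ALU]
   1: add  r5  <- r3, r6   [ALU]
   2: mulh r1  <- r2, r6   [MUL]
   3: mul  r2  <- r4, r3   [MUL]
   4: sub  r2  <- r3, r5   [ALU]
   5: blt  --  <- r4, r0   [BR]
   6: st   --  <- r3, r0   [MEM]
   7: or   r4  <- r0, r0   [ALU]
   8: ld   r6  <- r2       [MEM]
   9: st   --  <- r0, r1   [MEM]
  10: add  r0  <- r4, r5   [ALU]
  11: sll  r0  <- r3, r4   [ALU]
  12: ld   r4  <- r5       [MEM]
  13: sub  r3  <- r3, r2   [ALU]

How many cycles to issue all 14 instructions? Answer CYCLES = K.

CYCLES = 9

[0] i0  or  -- RAW r6
[1] i1,i2  add;mulh  -- dual
[2] i3  mul  -- WAW r2
[3] i4,i5  sub;blt  -- dual
[4] i6,i7  st;or  -- dual
[5] i8  ld  -- no-port MEM/MEM
[6] i9,i10  st;add  -- dual
[7] i11,i12  sll;ld  -- dual
[8] i13  sub  -- tail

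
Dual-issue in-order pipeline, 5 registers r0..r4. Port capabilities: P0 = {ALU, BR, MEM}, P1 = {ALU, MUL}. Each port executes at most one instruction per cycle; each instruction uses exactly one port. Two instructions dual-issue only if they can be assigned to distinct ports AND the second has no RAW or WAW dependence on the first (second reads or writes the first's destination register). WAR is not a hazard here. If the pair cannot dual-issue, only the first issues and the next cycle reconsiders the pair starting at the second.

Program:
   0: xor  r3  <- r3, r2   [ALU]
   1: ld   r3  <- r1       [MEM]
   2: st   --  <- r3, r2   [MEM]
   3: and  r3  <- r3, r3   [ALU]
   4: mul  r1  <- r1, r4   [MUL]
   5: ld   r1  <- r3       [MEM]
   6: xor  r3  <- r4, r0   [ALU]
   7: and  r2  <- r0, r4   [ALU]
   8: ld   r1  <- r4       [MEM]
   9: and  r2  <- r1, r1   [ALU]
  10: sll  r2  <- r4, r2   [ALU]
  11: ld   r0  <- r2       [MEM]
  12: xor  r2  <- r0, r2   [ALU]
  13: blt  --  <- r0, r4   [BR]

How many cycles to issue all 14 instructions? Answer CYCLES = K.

  cy0 -> i0 (xor) WAW r3
  cy1 -> i1 (ld) no-port MEM/MEM
  cy2 -> i2/i3 (st;and) dual
  cy3 -> i4 (mul) WAW r1
  cy4 -> i5/i6 (ld;xor) dual
  cy5 -> i7/i8 (and;ld) dual
  cy6 -> i9 (and) RAW+WAW r2
  cy7 -> i10 (sll) RAW r2
  cy8 -> i11 (ld) RAW r0
  cy9 -> i12/i13 (xor;blt) dual

CYCLES = 10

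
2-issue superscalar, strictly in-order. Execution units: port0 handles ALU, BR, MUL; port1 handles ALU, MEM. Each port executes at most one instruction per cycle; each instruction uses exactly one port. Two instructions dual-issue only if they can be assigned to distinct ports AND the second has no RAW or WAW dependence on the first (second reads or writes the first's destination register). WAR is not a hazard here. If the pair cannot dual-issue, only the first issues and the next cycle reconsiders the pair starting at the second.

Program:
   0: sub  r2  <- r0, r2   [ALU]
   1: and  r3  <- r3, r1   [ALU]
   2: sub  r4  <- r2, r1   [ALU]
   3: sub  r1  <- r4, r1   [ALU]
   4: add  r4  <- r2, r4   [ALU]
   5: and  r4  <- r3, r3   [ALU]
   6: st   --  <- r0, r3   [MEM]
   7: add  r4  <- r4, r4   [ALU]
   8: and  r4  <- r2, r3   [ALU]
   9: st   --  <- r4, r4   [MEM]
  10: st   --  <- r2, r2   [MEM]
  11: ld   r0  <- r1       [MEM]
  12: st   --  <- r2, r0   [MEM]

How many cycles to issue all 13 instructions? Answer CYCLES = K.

CYCLES = 10

[0] i0/i1  sub;and  -- 2-wide
[1] i2  sub  -- RAW r4
[2] i3/i4  sub;add  -- 2-wide
[3] i5/i6  and;st  -- 2-wide
[4] i7  add  -- WAW r4
[5] i8  and  -- RAW r4
[6] i9  st  -- no-port MEM/MEM
[7] i10  st  -- no-port MEM/MEM
[8] i11  ld  -- no-port MEM/MEM
[9] i12  st  -- tail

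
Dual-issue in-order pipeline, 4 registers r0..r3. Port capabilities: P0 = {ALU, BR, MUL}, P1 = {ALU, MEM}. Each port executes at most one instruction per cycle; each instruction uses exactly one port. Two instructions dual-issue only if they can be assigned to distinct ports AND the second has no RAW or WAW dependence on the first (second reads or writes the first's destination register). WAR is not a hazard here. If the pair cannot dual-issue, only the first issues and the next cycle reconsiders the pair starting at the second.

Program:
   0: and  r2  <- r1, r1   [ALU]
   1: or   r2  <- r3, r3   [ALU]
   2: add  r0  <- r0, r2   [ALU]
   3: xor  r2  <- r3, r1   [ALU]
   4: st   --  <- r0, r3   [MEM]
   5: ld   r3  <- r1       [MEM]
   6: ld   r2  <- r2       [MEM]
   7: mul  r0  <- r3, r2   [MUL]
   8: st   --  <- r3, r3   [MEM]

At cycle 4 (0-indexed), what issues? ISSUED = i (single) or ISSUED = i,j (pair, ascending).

[0] i0  and  -- WAW r2
[1] i1  or  -- RAW r2
[2] i2/i3  add+xor  -- pair
[3] i4  st  -- no-port MEM/MEM
[4] i5  ld  -- no-port MEM/MEM
[5] i6  ld  -- RAW r2
[6] i7/i8  mul+st  -- pair

ISSUED = 5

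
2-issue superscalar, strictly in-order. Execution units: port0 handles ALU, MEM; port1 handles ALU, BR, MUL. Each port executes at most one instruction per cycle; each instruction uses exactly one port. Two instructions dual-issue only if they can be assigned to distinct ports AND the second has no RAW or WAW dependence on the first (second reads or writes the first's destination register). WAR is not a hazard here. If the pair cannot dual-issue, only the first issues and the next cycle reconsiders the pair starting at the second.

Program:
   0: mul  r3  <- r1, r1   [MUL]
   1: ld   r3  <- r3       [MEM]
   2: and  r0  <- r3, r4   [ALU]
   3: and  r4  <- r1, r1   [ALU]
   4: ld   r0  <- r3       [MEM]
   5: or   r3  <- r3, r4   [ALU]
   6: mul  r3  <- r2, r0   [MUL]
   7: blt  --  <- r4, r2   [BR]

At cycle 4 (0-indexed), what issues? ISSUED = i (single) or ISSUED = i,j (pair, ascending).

0. mul @i0  | RAW+WAW r3
1. ld @i1  | RAW r3
2. and+and @i2+i3  | pair
3. ld+or @i4+i5  | pair
4. mul @i6  | no-port MUL/BR
5. blt @i7  | tail

ISSUED = 6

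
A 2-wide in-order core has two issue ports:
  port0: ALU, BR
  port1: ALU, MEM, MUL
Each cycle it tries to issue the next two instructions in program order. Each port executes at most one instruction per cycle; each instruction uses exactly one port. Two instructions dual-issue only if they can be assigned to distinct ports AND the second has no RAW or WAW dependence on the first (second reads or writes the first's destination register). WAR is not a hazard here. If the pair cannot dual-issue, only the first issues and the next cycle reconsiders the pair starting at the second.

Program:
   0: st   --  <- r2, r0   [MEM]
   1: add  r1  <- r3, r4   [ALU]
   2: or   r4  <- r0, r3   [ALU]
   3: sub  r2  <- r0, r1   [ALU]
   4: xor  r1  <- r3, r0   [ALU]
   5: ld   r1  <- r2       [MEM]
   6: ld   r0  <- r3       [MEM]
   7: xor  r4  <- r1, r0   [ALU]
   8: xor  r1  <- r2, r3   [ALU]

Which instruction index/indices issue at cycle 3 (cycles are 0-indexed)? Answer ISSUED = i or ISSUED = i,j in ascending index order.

c0: i0/i1 st.MEM/add.ALU  2-wide
c1: i2/i3 or.ALU/sub.ALU  2-wide
c2: i4 xor.ALU  WAW r1
c3: i5 ld.MEM  no-port MEM/MEM
c4: i6 ld.MEM  RAW r0
c5: i7/i8 xor.ALU/xor.ALU  2-wide

ISSUED = 5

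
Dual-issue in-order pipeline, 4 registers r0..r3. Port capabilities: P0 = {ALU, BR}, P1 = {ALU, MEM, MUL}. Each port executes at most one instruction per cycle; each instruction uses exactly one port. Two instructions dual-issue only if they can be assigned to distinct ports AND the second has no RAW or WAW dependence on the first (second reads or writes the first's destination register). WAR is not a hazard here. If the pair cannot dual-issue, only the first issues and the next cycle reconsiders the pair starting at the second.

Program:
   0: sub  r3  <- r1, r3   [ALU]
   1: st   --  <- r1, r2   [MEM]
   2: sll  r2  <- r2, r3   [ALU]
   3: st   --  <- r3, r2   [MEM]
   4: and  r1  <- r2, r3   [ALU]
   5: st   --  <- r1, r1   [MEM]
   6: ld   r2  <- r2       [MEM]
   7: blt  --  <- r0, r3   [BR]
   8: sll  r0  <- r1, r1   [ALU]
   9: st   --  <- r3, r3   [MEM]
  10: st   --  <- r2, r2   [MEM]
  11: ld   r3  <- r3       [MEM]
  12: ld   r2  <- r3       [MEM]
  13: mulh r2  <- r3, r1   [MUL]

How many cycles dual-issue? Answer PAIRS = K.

c0: i0/i1 sub/st  pair
c1: i2 sll  RAW r2
c2: i3/i4 st/and  pair
c3: i5 st  no-port MEM/MEM
c4: i6/i7 ld/blt  pair
c5: i8/i9 sll/st  pair
c6: i10 st  no-port MEM/MEM
c7: i11 ld  no-port MEM/MEM
c8: i12 ld  no-port MEM/MUL
c9: i13 mulh  tail

PAIRS = 4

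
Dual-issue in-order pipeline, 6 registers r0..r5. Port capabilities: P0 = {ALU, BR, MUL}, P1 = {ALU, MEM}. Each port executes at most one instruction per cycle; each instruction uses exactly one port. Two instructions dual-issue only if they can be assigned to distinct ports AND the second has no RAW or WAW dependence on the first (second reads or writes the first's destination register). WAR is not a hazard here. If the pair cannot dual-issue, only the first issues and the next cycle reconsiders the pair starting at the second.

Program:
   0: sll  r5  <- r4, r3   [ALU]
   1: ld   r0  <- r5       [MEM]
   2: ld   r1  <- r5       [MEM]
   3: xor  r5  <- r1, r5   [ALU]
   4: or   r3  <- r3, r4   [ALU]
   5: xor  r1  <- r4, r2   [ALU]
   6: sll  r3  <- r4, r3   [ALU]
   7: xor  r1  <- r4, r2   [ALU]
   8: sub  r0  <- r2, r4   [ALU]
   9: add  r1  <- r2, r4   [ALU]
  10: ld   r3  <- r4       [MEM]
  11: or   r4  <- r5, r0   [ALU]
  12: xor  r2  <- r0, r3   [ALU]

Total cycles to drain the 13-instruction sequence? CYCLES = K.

CYCLES = 8

[0] i0  sll.ALU  -- RAW r5
[1] i1  ld.MEM  -- no-port MEM/MEM
[2] i2  ld.MEM  -- RAW r1
[3] i3+i4  xor.ALU+or.ALU  -- 2-wide
[4] i5+i6  xor.ALU+sll.ALU  -- 2-wide
[5] i7+i8  xor.ALU+sub.ALU  -- 2-wide
[6] i9+i10  add.ALU+ld.MEM  -- 2-wide
[7] i11+i12  or.ALU+xor.ALU  -- 2-wide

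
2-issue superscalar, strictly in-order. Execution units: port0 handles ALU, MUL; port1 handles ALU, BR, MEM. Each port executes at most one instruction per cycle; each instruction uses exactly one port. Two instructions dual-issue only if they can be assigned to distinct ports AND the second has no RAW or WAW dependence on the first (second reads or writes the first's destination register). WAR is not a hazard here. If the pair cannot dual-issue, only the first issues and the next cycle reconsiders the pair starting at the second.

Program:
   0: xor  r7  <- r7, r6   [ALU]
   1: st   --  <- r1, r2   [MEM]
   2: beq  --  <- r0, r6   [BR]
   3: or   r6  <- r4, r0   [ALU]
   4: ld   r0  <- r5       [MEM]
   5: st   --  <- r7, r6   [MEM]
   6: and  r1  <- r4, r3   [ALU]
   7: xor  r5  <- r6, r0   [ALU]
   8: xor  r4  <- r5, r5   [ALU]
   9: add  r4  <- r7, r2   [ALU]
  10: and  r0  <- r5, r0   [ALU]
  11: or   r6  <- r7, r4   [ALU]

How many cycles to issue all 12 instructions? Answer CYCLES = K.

CYCLES = 8

[0] i0&i1  xor/st  -- pair
[1] i2&i3  beq/or  -- pair
[2] i4  ld  -- no-port MEM/MEM
[3] i5&i6  st/and  -- pair
[4] i7  xor  -- RAW r5
[5] i8  xor  -- WAW r4
[6] i9&i10  add/and  -- pair
[7] i11  or  -- tail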